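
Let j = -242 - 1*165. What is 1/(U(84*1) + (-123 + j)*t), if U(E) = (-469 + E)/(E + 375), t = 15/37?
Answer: -16983/3663295 ≈ -0.0046360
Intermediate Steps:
j = -407 (j = -242 - 165 = -407)
t = 15/37 (t = 15*(1/37) = 15/37 ≈ 0.40541)
U(E) = (-469 + E)/(375 + E)
1/(U(84*1) + (-123 + j)*t) = 1/((-469 + 84*1)/(375 + 84*1) + (-123 - 407)*(15/37)) = 1/((-469 + 84)/(375 + 84) - 530*15/37) = 1/(-385/459 - 7950/37) = 1/(-3663295/16983) = -16983/3663295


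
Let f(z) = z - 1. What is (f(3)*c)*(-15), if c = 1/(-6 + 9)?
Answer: -10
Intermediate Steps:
f(z) = -1 + z
c = ⅓ (c = 1/3 = ⅓ ≈ 0.33333)
(f(3)*c)*(-15) = ((-1 + 3)*(⅓))*(-15) = (2*(⅓))*(-15) = (⅔)*(-15) = -10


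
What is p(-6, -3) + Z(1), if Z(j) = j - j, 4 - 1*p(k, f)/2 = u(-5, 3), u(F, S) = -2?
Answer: 12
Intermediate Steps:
p(k, f) = 12 (p(k, f) = 8 - 2*(-2) = 8 + 4 = 12)
Z(j) = 0
p(-6, -3) + Z(1) = 12 + 0 = 12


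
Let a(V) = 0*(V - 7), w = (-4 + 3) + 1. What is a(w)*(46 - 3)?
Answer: 0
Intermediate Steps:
w = 0 (w = -1 + 1 = 0)
a(V) = 0 (a(V) = 0*(-7 + V) = 0)
a(w)*(46 - 3) = 0*(46 - 3) = 0*43 = 0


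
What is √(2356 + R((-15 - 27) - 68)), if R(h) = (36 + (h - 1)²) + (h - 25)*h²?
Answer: I*√1618787 ≈ 1272.3*I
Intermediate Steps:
R(h) = 36 + (-1 + h)² + h²*(-25 + h) (R(h) = (36 + (-1 + h)²) + (-25 + h)*h² = (36 + (-1 + h)²) + h²*(-25 + h) = 36 + (-1 + h)² + h²*(-25 + h))
√(2356 + R((-15 - 27) - 68)) = √(2356 + (37 + ((-15 - 27) - 68)³ - 24*((-15 - 27) - 68)² - 2*((-15 - 27) - 68))) = √(2356 + (37 + (-42 - 68)³ - 24*(-42 - 68)² - 2*(-42 - 68))) = √(2356 + (37 + (-110)³ - 24*(-110)² - 2*(-110))) = √(2356 + (37 - 1331000 - 24*12100 + 220)) = √(2356 + (37 - 1331000 - 290400 + 220)) = √(2356 - 1621143) = √(-1618787) = I*√1618787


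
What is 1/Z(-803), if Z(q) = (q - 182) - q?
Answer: -1/182 ≈ -0.0054945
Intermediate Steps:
Z(q) = -182 (Z(q) = (-182 + q) - q = -182)
1/Z(-803) = 1/(-182) = -1/182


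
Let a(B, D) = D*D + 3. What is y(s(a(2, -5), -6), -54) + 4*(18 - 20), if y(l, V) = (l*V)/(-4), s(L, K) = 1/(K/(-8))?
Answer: 10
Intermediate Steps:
a(B, D) = 3 + D**2 (a(B, D) = D**2 + 3 = 3 + D**2)
s(L, K) = -8/K (s(L, K) = 1/(K*(-1/8)) = 1/(-K/8) = -8/K)
y(l, V) = -V*l/4 (y(l, V) = (V*l)*(-1/4) = -V*l/4)
y(s(a(2, -5), -6), -54) + 4*(18 - 20) = -1/4*(-54)*(-8/(-6)) + 4*(18 - 20) = -1/4*(-54)*(-8*(-1/6)) + 4*(-2) = -1/4*(-54)*4/3 - 8 = 18 - 8 = 10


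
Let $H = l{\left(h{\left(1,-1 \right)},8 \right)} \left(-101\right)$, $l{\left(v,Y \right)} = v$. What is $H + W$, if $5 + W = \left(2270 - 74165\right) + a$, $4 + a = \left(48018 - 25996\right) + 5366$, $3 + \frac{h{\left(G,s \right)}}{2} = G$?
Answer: $-44112$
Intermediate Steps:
$h{\left(G,s \right)} = -6 + 2 G$
$a = 27384$ ($a = -4 + \left(\left(48018 - 25996\right) + 5366\right) = -4 + \left(22022 + 5366\right) = -4 + 27388 = 27384$)
$W = -44516$ ($W = -5 + \left(\left(2270 - 74165\right) + 27384\right) = -5 + \left(-71895 + 27384\right) = -5 - 44511 = -44516$)
$H = 404$ ($H = \left(-6 + 2 \cdot 1\right) \left(-101\right) = \left(-6 + 2\right) \left(-101\right) = \left(-4\right) \left(-101\right) = 404$)
$H + W = 404 - 44516 = -44112$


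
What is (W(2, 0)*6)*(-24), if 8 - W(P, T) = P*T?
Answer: -1152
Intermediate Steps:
W(P, T) = 8 - P*T
(W(2, 0)*6)*(-24) = ((8 - 1*2*0)*6)*(-24) = ((8 + 0)*6)*(-24) = (8*6)*(-24) = 48*(-24) = -1152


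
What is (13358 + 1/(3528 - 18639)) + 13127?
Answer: 400214834/15111 ≈ 26485.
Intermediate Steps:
(13358 + 1/(3528 - 18639)) + 13127 = (13358 + 1/(-15111)) + 13127 = (13358 - 1/15111) + 13127 = 201852737/15111 + 13127 = 400214834/15111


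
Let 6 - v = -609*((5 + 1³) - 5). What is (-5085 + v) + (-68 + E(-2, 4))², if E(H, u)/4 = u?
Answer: -1766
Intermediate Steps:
E(H, u) = 4*u
v = 615 (v = 6 - (-609)*((5 + 1³) - 5) = 6 - (-609)*((5 + 1) - 5) = 6 - (-609)*(6 - 5) = 6 - (-609) = 6 - 1*(-609) = 6 + 609 = 615)
(-5085 + v) + (-68 + E(-2, 4))² = (-5085 + 615) + (-68 + 4*4)² = -4470 + (-68 + 16)² = -4470 + (-52)² = -4470 + 2704 = -1766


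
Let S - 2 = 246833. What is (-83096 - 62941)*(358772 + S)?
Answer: -88441029459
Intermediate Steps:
S = 246835 (S = 2 + 246833 = 246835)
(-83096 - 62941)*(358772 + S) = (-83096 - 62941)*(358772 + 246835) = -146037*605607 = -88441029459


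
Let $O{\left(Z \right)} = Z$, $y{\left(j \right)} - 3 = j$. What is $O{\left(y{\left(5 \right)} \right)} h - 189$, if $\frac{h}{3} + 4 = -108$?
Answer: $-2877$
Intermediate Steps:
$h = -336$ ($h = -12 + 3 \left(-108\right) = -12 - 324 = -336$)
$y{\left(j \right)} = 3 + j$
$O{\left(y{\left(5 \right)} \right)} h - 189 = \left(3 + 5\right) \left(-336\right) - 189 = 8 \left(-336\right) - 189 = -2688 - 189 = -2877$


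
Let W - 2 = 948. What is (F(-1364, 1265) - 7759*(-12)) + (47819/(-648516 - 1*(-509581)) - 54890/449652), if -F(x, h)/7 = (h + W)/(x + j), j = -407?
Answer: 735875558516478133/7902758678430 ≈ 93116.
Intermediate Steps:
W = 950 (W = 2 + 948 = 950)
F(x, h) = -7*(950 + h)/(-407 + x) (F(x, h) = -7*(h + 950)/(x - 407) = -7*(950 + h)/(-407 + x))
(F(-1364, 1265) - 7759*(-12)) + (47819/(-648516 - 1*(-509581)) - 54890/449652) = (7*(-950 - 1*1265)/(-407 - 1364) - 7759*(-12)) + (47819/(-648516 - 1*(-509581)) - 54890/449652) = (7*(-950 - 1265)/(-1771) + 93108) + (47819/(-648516 + 509581) - 54890*1/449652) = (7*(-1/1771)*(-2215) + 93108) + (47819/(-138935) - 27445/224826) = (2215/253 + 93108) + (47819*(-1/138935) - 27445/224826) = 23558539/253 + (-47819/138935 - 27445/224826) = 23558539/253 - 14564025569/31236200310 = 735875558516478133/7902758678430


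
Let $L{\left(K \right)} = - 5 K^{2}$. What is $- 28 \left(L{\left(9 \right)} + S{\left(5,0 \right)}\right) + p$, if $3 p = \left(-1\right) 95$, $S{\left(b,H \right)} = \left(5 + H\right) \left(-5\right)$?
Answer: $\frac{36025}{3} \approx 12008.0$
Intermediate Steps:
$S{\left(b,H \right)} = -25 - 5 H$
$p = - \frac{95}{3}$ ($p = \frac{\left(-1\right) 95}{3} = \frac{1}{3} \left(-95\right) = - \frac{95}{3} \approx -31.667$)
$- 28 \left(L{\left(9 \right)} + S{\left(5,0 \right)}\right) + p = - 28 \left(- 5 \cdot 9^{2} - 25\right) - \frac{95}{3} = - 28 \left(\left(-5\right) 81 + \left(-25 + 0\right)\right) - \frac{95}{3} = - 28 \left(-405 - 25\right) - \frac{95}{3} = \left(-28\right) \left(-430\right) - \frac{95}{3} = 12040 - \frac{95}{3} = \frac{36025}{3}$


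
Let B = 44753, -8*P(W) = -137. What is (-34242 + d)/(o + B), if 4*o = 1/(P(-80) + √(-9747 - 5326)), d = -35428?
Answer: 69670*(-8*√15073 + 137*I)/(-6131163*I + 358024*√15073) ≈ -1.5568 - 6.95e-8*I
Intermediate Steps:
P(W) = 137/8 (P(W) = -⅛*(-137) = 137/8)
o = 1/(4*(137/8 + I*√15073)) (o = 1/(4*(137/8 + √(-9747 - 5326))) = 1/(4*(137/8 + √(-15073))) = 1/(4*(137/8 + I*√15073)) ≈ 0.00027861 - 0.0019974*I)
(-34242 + d)/(o + B) = (-34242 - 35428)/((274/983441 - 16*I*√15073/983441) + 44753) = -69670/(44011935347/983441 - 16*I*√15073/983441)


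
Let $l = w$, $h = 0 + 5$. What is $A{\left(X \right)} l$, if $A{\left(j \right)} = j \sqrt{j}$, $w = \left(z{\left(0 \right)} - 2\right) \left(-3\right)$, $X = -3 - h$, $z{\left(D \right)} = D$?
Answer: $- 96 i \sqrt{2} \approx - 135.76 i$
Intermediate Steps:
$h = 5$
$X = -8$ ($X = -3 - 5 = -8$)
$w = 6$ ($w = \left(0 - 2\right) \left(-3\right) = \left(-2\right) \left(-3\right) = 6$)
$A{\left(j \right)} = j^{\frac{3}{2}}$
$l = 6$
$A{\left(X \right)} l = \left(-8\right)^{\frac{3}{2}} \cdot 6 = - 16 i \sqrt{2} \cdot 6 = - 96 i \sqrt{2}$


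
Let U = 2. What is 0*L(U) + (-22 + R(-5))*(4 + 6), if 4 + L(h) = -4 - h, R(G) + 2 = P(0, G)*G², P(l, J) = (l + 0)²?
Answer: -240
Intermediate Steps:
P(l, J) = l²
R(G) = -2 (R(G) = -2 + 0²*G² = -2 + 0*G² = -2 + 0 = -2)
L(h) = -8 - h (L(h) = -4 + (-4 - h) = -8 - h)
0*L(U) + (-22 + R(-5))*(4 + 6) = 0*(-8 - 1*2) + (-22 - 2)*(4 + 6) = 0*(-8 - 2) - 24*10 = 0*(-10) - 240 = 0 - 240 = -240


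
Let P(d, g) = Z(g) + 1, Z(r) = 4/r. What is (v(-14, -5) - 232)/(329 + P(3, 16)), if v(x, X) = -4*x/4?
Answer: -872/1321 ≈ -0.66011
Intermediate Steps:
P(d, g) = 1 + 4/g (P(d, g) = 4/g + 1 = 1 + 4/g)
v(x, X) = -x (v(x, X) = -4*x*(¼) = -x)
(v(-14, -5) - 232)/(329 + P(3, 16)) = (-1*(-14) - 232)/(329 + (4 + 16)/16) = (14 - 232)/(329 + (1/16)*20) = -218/(329 + 5/4) = -218/1321/4 = -218*4/1321 = -872/1321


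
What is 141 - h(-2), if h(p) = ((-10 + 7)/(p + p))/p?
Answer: 1131/8 ≈ 141.38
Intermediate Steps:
h(p) = -3/(2*p**2) (h(p) = (-3*1/(2*p))/p = (-3/(2*p))/p = -3/(2*p**2))
141 - h(-2) = 141 - (-3)/(2*(-2)**2) = 141 - (-3)/(2*4) = 141 - 1*(-3/8) = 141 + 3/8 = 1131/8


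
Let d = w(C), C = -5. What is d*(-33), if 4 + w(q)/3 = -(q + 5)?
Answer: 396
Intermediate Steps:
w(q) = -27 - 3*q (w(q) = -12 + 3*(-(q + 5)) = -12 + 3*(-(5 + q)) = -12 + 3*(-5 - q) = -12 + (-15 - 3*q) = -27 - 3*q)
d = -12 (d = -27 - 3*(-5) = -27 + 15 = -12)
d*(-33) = -12*(-33) = 396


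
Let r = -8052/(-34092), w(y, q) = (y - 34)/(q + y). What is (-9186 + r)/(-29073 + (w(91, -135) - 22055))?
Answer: 1148257220/6391366449 ≈ 0.17966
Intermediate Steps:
w(y, q) = (-34 + y)/(q + y)
r = 671/2841 (r = -8052*(-1/34092) = 671/2841 ≈ 0.23618)
(-9186 + r)/(-29073 + (w(91, -135) - 22055)) = (-9186 + 671/2841)/(-29073 + ((-34 + 91)/(-135 + 91) - 22055)) = -26096755/(2841*(-29073 + (57/(-44) - 22055))) = -26096755/(2841*(-29073 + (-1/44*57 - 22055))) = -26096755/(2841*(-29073 + (-57/44 - 22055))) = -26096755/(2841*(-29073 - 970477/44)) = -26096755/(2841*(-2249689/44)) = -26096755/2841*(-44/2249689) = 1148257220/6391366449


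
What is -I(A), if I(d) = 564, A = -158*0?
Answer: -564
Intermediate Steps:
A = 0
-I(A) = -1*564 = -564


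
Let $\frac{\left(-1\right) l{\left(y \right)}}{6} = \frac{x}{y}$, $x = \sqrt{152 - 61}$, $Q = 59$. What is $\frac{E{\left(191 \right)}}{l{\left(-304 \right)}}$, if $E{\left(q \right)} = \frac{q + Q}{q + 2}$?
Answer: $\frac{38000 \sqrt{91}}{52689} \approx 6.8799$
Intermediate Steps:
$x = \sqrt{91} \approx 9.5394$
$l{\left(y \right)} = - \frac{6 \sqrt{91}}{y}$ ($l{\left(y \right)} = - 6 \frac{\sqrt{91}}{y} = - \frac{6 \sqrt{91}}{y}$)
$E{\left(q \right)} = \frac{59 + q}{2 + q}$ ($E{\left(q \right)} = \frac{q + 59}{q + 2} = \frac{59 + q}{2 + q}$)
$\frac{E{\left(191 \right)}}{l{\left(-304 \right)}} = \frac{\frac{1}{2 + 191} \left(59 + 191\right)}{\left(-6\right) \sqrt{91} \frac{1}{-304}} = \frac{\frac{1}{193} \cdot 250}{\left(-6\right) \sqrt{91} \left(- \frac{1}{304}\right)} = \frac{\frac{1}{193} \cdot 250}{\frac{3}{152} \sqrt{91}} = \frac{250 \frac{152 \sqrt{91}}{273}}{193} = \frac{38000 \sqrt{91}}{52689}$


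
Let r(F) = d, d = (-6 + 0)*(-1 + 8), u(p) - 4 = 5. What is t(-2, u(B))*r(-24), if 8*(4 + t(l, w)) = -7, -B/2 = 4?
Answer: 819/4 ≈ 204.75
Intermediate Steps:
B = -8 (B = -2*4 = -8)
u(p) = 9 (u(p) = 4 + 5 = 9)
t(l, w) = -39/8 (t(l, w) = -4 + (1/8)*(-7) = -4 - 7/8 = -39/8)
d = -42 (d = -6*7 = -42)
r(F) = -42
t(-2, u(B))*r(-24) = -39/8*(-42) = 819/4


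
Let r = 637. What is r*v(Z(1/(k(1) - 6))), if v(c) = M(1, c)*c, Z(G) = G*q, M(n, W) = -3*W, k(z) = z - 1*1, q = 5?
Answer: -15925/12 ≈ -1327.1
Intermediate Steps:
k(z) = -1 + z (k(z) = z - 1 = -1 + z)
Z(G) = 5*G (Z(G) = G*5 = 5*G)
v(c) = -3*c² (v(c) = (-3*c)*c = -3*c²)
r*v(Z(1/(k(1) - 6))) = 637*(-3*25/((-1 + 1) - 6)²) = 637*(-3*25/(0 - 6)²) = 637*(-3*(5/(-6))²) = 637*(-3*(5*(-⅙))²) = 637*(-3*(-⅚)²) = 637*(-3*25/36) = 637*(-25/12) = -15925/12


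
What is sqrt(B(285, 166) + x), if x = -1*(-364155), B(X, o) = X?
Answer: 2*sqrt(91110) ≈ 603.69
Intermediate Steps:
x = 364155
sqrt(B(285, 166) + x) = sqrt(285 + 364155) = sqrt(364440) = 2*sqrt(91110)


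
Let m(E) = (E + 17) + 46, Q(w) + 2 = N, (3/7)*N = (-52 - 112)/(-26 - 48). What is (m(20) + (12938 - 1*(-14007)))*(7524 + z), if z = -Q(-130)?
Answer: 22563298736/111 ≈ 2.0327e+8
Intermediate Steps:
N = 574/111 (N = 7*((-52 - 112)/(-26 - 48))/3 = 7*(-164/(-74))/3 = 7*(-164*(-1/74))/3 = (7/3)*(82/37) = 574/111 ≈ 5.1712)
Q(w) = 352/111 (Q(w) = -2 + 574/111 = 352/111)
z = -352/111 (z = -1*352/111 = -352/111 ≈ -3.1712)
m(E) = 63 + E (m(E) = (17 + E) + 46 = 63 + E)
(m(20) + (12938 - 1*(-14007)))*(7524 + z) = ((63 + 20) + (12938 - 1*(-14007)))*(7524 - 352/111) = (83 + (12938 + 14007))*(834812/111) = (83 + 26945)*(834812/111) = 27028*(834812/111) = 22563298736/111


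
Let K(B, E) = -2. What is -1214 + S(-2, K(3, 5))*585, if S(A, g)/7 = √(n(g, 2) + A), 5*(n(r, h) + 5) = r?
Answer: -1214 + 819*I*√185 ≈ -1214.0 + 11140.0*I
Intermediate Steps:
n(r, h) = -5 + r/5
S(A, g) = 7*√(-5 + A + g/5) (S(A, g) = 7*√((-5 + g/5) + A) = 7*√(-5 + A + g/5))
-1214 + S(-2, K(3, 5))*585 = -1214 + (7*√(-125 + 5*(-2) + 25*(-2))/5)*585 = -1214 + (7*√(-125 - 10 - 50)/5)*585 = -1214 + (7*√(-185)/5)*585 = -1214 + (7*(I*√185)/5)*585 = -1214 + (7*I*√185/5)*585 = -1214 + 819*I*√185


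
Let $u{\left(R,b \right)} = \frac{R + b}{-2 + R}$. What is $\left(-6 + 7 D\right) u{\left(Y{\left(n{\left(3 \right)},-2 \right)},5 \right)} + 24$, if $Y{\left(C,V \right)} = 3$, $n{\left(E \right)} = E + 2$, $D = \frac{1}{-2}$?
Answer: $-52$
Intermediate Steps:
$D = - \frac{1}{2} \approx -0.5$
$n{\left(E \right)} = 2 + E$
$u{\left(R,b \right)} = \frac{R + b}{-2 + R}$
$\left(-6 + 7 D\right) u{\left(Y{\left(n{\left(3 \right)},-2 \right)},5 \right)} + 24 = \left(-6 + 7 \left(- \frac{1}{2}\right)\right) \frac{3 + 5}{-2 + 3} + 24 = \left(-6 - \frac{7}{2}\right) 1^{-1} \cdot 8 + 24 = - \frac{19 \cdot 1 \cdot 8}{2} + 24 = \left(- \frac{19}{2}\right) 8 + 24 = -76 + 24 = -52$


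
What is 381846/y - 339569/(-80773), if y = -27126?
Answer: -327753004/33197703 ≈ -9.8728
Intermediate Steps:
381846/y - 339569/(-80773) = 381846/(-27126) - 339569/(-80773) = 381846*(-1/27126) - 339569*(-1/80773) = -63641/4521 + 339569/80773 = -327753004/33197703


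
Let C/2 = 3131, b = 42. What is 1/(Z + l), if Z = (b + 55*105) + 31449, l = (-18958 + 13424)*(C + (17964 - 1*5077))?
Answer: -1/105933300 ≈ -9.4399e-9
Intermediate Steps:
C = 6262 (C = 2*3131 = 6262)
l = -105970566 (l = (-18958 + 13424)*(6262 + (17964 - 1*5077)) = -5534*(6262 + (17964 - 5077)) = -5534*(6262 + 12887) = -5534*19149 = -105970566)
Z = 37266 (Z = (42 + 55*105) + 31449 = (42 + 5775) + 31449 = 5817 + 31449 = 37266)
1/(Z + l) = 1/(37266 - 105970566) = 1/(-105933300) = -1/105933300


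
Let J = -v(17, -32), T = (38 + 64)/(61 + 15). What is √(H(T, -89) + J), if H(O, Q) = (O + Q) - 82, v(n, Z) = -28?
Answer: I*√204554/38 ≈ 11.902*I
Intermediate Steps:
T = 51/38 (T = 102/76 = 102*(1/76) = 51/38 ≈ 1.3421)
H(O, Q) = -82 + O + Q
J = 28 (J = -1*(-28) = 28)
√(H(T, -89) + J) = √((-82 + 51/38 - 89) + 28) = √(-6447/38 + 28) = √(-5383/38) = I*√204554/38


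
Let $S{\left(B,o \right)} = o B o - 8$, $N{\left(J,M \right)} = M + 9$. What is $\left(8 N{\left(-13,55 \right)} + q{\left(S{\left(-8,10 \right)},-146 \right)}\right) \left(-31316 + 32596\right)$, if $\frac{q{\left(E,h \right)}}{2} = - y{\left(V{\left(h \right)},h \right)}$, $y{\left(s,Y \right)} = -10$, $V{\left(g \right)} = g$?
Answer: $680960$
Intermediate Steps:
$N{\left(J,M \right)} = 9 + M$
$S{\left(B,o \right)} = -8 + B o^{2}$ ($S{\left(B,o \right)} = B o o - 8 = B o^{2} - 8 = -8 + B o^{2}$)
$q{\left(E,h \right)} = 20$ ($q{\left(E,h \right)} = 2 \left(\left(-1\right) \left(-10\right)\right) = 2 \cdot 10 = 20$)
$\left(8 N{\left(-13,55 \right)} + q{\left(S{\left(-8,10 \right)},-146 \right)}\right) \left(-31316 + 32596\right) = \left(8 \left(9 + 55\right) + 20\right) \left(-31316 + 32596\right) = \left(8 \cdot 64 + 20\right) 1280 = \left(512 + 20\right) 1280 = 532 \cdot 1280 = 680960$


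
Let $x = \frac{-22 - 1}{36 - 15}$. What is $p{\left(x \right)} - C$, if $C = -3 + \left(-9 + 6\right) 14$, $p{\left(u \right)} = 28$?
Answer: $73$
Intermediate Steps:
$x = - \frac{23}{21} \approx -1.0952$
$C = -45$ ($C = -3 - 42 = -45$)
$p{\left(x \right)} - C = 28 - -45 = 28 + 45 = 73$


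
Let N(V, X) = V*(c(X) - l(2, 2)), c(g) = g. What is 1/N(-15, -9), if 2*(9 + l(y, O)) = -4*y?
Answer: -1/60 ≈ -0.016667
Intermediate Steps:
l(y, O) = -9 - 2*y (l(y, O) = -9 + (-4*y)/2 = -9 - 2*y)
N(V, X) = V*(13 + X) (N(V, X) = V*(X - (-9 - 2*2)) = V*(X - (-9 - 4)) = V*(X - 1*(-13)) = V*(X + 13) = V*(13 + X))
1/N(-15, -9) = 1/(-15*(13 - 9)) = 1/(-15*4) = 1/(-60) = -1/60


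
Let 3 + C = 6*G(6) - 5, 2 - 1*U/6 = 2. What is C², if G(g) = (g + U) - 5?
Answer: 4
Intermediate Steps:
U = 0 (U = 12 - 6*2 = 12 - 12 = 0)
G(g) = -5 + g (G(g) = (g + 0) - 5 = g - 5 = -5 + g)
C = -2 (C = -3 + (6*(-5 + 6) - 5) = -3 + (6*1 - 5) = -3 + (6 - 5) = -3 + 1 = -2)
C² = (-2)² = 4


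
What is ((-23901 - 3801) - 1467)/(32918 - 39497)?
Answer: 3241/731 ≈ 4.4337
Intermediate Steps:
((-23901 - 3801) - 1467)/(32918 - 39497) = (-27702 - 1467)/(-6579) = -29169*(-1/6579) = 3241/731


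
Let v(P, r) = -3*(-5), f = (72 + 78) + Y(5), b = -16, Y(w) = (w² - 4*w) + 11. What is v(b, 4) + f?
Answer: 181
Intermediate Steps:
Y(w) = 11 + w² - 4*w
f = 166 (f = (72 + 78) + (11 + 5² - 4*5) = 150 + (11 + 25 - 20) = 150 + 16 = 166)
v(P, r) = 15
v(b, 4) + f = 15 + 166 = 181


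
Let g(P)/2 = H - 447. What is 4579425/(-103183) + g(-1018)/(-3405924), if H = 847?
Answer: -3899314015025/87858364023 ≈ -44.382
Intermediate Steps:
g(P) = 800 (g(P) = 2*(847 - 447) = 2*400 = 800)
4579425/(-103183) + g(-1018)/(-3405924) = 4579425/(-103183) + 800/(-3405924) = 4579425*(-1/103183) + 800*(-1/3405924) = -4579425/103183 - 200/851481 = -3899314015025/87858364023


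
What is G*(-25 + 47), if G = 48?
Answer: 1056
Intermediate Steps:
G*(-25 + 47) = 48*(-25 + 47) = 48*22 = 1056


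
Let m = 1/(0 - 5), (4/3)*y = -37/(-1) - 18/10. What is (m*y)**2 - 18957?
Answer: -11830701/625 ≈ -18929.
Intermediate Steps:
y = 132/5 (y = 3*(-37/(-1) - 18/10)/4 = 3*(-37*(-1) - 18*1/10)/4 = 3*(37 - 9/5)/4 = (3/4)*(176/5) = 132/5 ≈ 26.400)
m = -1/5 (m = 1/(-5) = -1/5 ≈ -0.20000)
(m*y)**2 - 18957 = (-1/5*132/5)**2 - 18957 = (-132/25)**2 - 18957 = 17424/625 - 18957 = -11830701/625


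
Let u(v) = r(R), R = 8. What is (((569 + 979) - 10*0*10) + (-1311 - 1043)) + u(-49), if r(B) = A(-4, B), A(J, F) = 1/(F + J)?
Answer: -3223/4 ≈ -805.75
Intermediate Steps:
r(B) = 1/(-4 + B) (r(B) = 1/(B - 4) = 1/(-4 + B))
u(v) = ¼ (u(v) = 1/(-4 + 8) = 1/4 = ¼)
(((569 + 979) - 10*0*10) + (-1311 - 1043)) + u(-49) = (((569 + 979) - 10*0*10) + (-1311 - 1043)) + ¼ = ((1548 + 0*10) - 2354) + ¼ = ((1548 + 0) - 2354) + ¼ = (1548 - 2354) + ¼ = -806 + ¼ = -3223/4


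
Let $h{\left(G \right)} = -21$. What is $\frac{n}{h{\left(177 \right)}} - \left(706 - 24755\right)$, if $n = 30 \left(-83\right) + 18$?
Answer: $\frac{169167}{7} \approx 24167.0$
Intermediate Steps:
$n = -2472$ ($n = -2490 + 18 = -2472$)
$\frac{n}{h{\left(177 \right)}} - \left(706 - 24755\right) = - \frac{2472}{-21} - \left(706 - 24755\right) = \left(-2472\right) \left(- \frac{1}{21}\right) - \left(706 - 24755\right) = \frac{824}{7} - -24049 = \frac{824}{7} + 24049 = \frac{169167}{7}$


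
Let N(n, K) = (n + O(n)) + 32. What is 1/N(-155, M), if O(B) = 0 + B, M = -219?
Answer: -1/278 ≈ -0.0035971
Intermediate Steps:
O(B) = B
N(n, K) = 32 + 2*n (N(n, K) = (n + n) + 32 = 2*n + 32 = 32 + 2*n)
1/N(-155, M) = 1/(32 + 2*(-155)) = 1/(32 - 310) = 1/(-278) = -1/278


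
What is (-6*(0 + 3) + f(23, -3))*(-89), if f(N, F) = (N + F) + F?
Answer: 89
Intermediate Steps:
f(N, F) = N + 2*F (f(N, F) = (F + N) + F = N + 2*F)
(-6*(0 + 3) + f(23, -3))*(-89) = (-6*(0 + 3) + (23 + 2*(-3)))*(-89) = (-6*3 + (23 - 6))*(-89) = (-18 + 17)*(-89) = -1*(-89) = 89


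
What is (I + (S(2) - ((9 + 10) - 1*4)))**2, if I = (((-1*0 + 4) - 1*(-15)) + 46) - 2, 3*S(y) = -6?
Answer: 2116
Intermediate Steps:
S(y) = -2 (S(y) = (1/3)*(-6) = -2)
I = 63 (I = (((0 + 4) + 15) + 46) - 2 = ((4 + 15) + 46) - 2 = (19 + 46) - 2 = 65 - 2 = 63)
(I + (S(2) - ((9 + 10) - 1*4)))**2 = (63 + (-2 - ((9 + 10) - 1*4)))**2 = (63 + (-2 - (19 - 4)))**2 = (63 + (-2 - 1*15))**2 = (63 + (-2 - 15))**2 = (63 - 17)**2 = 46**2 = 2116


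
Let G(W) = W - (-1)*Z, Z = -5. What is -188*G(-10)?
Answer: 2820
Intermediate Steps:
G(W) = -5 + W (G(W) = W - (-1)*(-5) = W - 1*5 = W - 5 = -5 + W)
-188*G(-10) = -188*(-5 - 10) = -188*(-15) = 2820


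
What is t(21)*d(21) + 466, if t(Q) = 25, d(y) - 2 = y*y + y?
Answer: 12066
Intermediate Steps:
d(y) = 2 + y + y² (d(y) = 2 + (y*y + y) = 2 + (y² + y) = 2 + (y + y²) = 2 + y + y²)
t(21)*d(21) + 466 = 25*(2 + 21 + 21²) + 466 = 25*(2 + 21 + 441) + 466 = 25*464 + 466 = 11600 + 466 = 12066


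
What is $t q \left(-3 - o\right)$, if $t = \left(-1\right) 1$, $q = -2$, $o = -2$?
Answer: $-2$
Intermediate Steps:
$t = -1$
$t q \left(-3 - o\right) = \left(-1\right) \left(-2\right) \left(-3 - -2\right) = 2 \left(-3 + 2\right) = 2 \left(-1\right) = -2$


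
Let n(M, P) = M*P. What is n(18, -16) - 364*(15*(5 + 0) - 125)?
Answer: 17912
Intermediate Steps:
n(18, -16) - 364*(15*(5 + 0) - 125) = 18*(-16) - 364*(15*(5 + 0) - 125) = -288 - 364*(15*5 - 125) = -288 - 364*(75 - 125) = -288 - 364*(-50) = -288 + 18200 = 17912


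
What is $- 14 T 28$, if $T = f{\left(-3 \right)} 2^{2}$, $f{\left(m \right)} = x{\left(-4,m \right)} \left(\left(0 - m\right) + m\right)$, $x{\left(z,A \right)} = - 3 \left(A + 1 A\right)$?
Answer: $0$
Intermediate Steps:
$x{\left(z,A \right)} = - 6 A$ ($x{\left(z,A \right)} = - 3 \left(A + A\right) = - 3 \cdot 2 A = - 6 A$)
$f{\left(m \right)} = 0$ ($f{\left(m \right)} = - 6 m \left(\left(0 - m\right) + m\right) = - 6 m \left(- m + m\right) = - 6 m 0 = 0$)
$T = 0$ ($T = 0 \cdot 2^{2} = 0 \cdot 4 = 0$)
$- 14 T 28 = \left(-14\right) 0 \cdot 28 = 0 \cdot 28 = 0$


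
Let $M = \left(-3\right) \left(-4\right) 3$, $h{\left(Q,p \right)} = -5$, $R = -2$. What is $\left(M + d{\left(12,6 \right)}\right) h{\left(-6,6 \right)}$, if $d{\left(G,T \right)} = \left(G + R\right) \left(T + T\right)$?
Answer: $-780$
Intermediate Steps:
$M = 36$ ($M = 12 \cdot 3 = 36$)
$d{\left(G,T \right)} = 2 T \left(-2 + G\right)$ ($d{\left(G,T \right)} = \left(G - 2\right) \left(T + T\right) = \left(-2 + G\right) 2 T = 2 T \left(-2 + G\right)$)
$\left(M + d{\left(12,6 \right)}\right) h{\left(-6,6 \right)} = \left(36 + 2 \cdot 6 \left(-2 + 12\right)\right) \left(-5\right) = \left(36 + 2 \cdot 6 \cdot 10\right) \left(-5\right) = \left(36 + 120\right) \left(-5\right) = 156 \left(-5\right) = -780$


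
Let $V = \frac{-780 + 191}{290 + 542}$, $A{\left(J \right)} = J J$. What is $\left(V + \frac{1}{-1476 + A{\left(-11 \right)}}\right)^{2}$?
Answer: $\frac{638284351329}{1270940569600} \approx 0.50221$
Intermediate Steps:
$A{\left(J \right)} = J^{2}$
$V = - \frac{589}{832} \approx -0.70793$
$\left(V + \frac{1}{-1476 + A{\left(-11 \right)}}\right)^{2} = \left(- \frac{589}{832} + \frac{1}{-1476 + \left(-11\right)^{2}}\right)^{2} = \left(- \frac{589}{832} + \frac{1}{-1476 + 121}\right)^{2} = \left(- \frac{589}{832} + \frac{1}{-1355}\right)^{2} = \left(- \frac{589}{832} - \frac{1}{1355}\right)^{2} = \left(- \frac{798927}{1127360}\right)^{2} = \frac{638284351329}{1270940569600}$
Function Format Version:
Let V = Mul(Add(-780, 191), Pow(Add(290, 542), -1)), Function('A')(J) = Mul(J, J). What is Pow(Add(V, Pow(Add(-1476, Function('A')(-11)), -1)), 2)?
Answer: Rational(638284351329, 1270940569600) ≈ 0.50221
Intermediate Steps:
Function('A')(J) = Pow(J, 2)
V = Rational(-589, 832) (V = Mul(-589, Pow(832, -1)) = Mul(-589, Rational(1, 832)) = Rational(-589, 832) ≈ -0.70793)
Pow(Add(V, Pow(Add(-1476, Function('A')(-11)), -1)), 2) = Pow(Add(Rational(-589, 832), Pow(Add(-1476, Pow(-11, 2)), -1)), 2) = Pow(Add(Rational(-589, 832), Pow(Add(-1476, 121), -1)), 2) = Pow(Add(Rational(-589, 832), Pow(-1355, -1)), 2) = Pow(Add(Rational(-589, 832), Rational(-1, 1355)), 2) = Pow(Rational(-798927, 1127360), 2) = Rational(638284351329, 1270940569600)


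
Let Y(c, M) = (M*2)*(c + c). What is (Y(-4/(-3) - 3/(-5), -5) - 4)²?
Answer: 16384/9 ≈ 1820.4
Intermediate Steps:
Y(c, M) = 4*M*c (Y(c, M) = (2*M)*(2*c) = 4*M*c)
(Y(-4/(-3) - 3/(-5), -5) - 4)² = (4*(-5)*(-4/(-3) - 3/(-5)) - 4)² = (4*(-5)*(-4*(-⅓) - 3*(-⅕)) - 4)² = (4*(-5)*(4/3 + ⅗) - 4)² = (4*(-5)*(29/15) - 4)² = (-116/3 - 4)² = (-128/3)² = 16384/9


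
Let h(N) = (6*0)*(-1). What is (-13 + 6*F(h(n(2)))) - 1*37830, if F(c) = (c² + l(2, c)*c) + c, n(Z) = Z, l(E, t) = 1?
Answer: -37843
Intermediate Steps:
h(N) = 0 (h(N) = 0*(-1) = 0)
F(c) = c² + 2*c (F(c) = (c² + 1*c) + c = (c² + c) + c = (c + c²) + c = c² + 2*c)
(-13 + 6*F(h(n(2)))) - 1*37830 = (-13 + 6*(0*(2 + 0))) - 1*37830 = (-13 + 6*(0*2)) - 37830 = (-13 + 6*0) - 37830 = (-13 + 0) - 37830 = -13 - 37830 = -37843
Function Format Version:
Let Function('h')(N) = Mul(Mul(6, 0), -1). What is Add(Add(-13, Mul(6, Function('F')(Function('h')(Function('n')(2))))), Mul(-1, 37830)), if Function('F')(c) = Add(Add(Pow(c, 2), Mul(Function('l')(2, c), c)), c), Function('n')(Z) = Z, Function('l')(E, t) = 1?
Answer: -37843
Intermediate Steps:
Function('h')(N) = 0 (Function('h')(N) = Mul(0, -1) = 0)
Function('F')(c) = Add(Pow(c, 2), Mul(2, c)) (Function('F')(c) = Add(Add(Pow(c, 2), Mul(1, c)), c) = Add(Add(Pow(c, 2), c), c) = Add(Add(c, Pow(c, 2)), c) = Add(Pow(c, 2), Mul(2, c)))
Add(Add(-13, Mul(6, Function('F')(Function('h')(Function('n')(2))))), Mul(-1, 37830)) = Add(Add(-13, Mul(6, Mul(0, Add(2, 0)))), Mul(-1, 37830)) = Add(Add(-13, Mul(6, Mul(0, 2))), -37830) = Add(Add(-13, Mul(6, 0)), -37830) = Add(Add(-13, 0), -37830) = Add(-13, -37830) = -37843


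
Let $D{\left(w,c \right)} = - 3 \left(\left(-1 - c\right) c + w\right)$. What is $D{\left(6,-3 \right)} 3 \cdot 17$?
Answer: $0$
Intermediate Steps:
$D{\left(w,c \right)} = - 3 w - 3 c \left(-1 - c\right)$ ($D{\left(w,c \right)} = - 3 \left(c \left(-1 - c\right) + w\right) = - 3 \left(w + c \left(-1 - c\right)\right) = - 3 w - 3 c \left(-1 - c\right)$)
$D{\left(6,-3 \right)} 3 \cdot 17 = \left(\left(-3\right) 6 + 3 \left(-3\right) + 3 \left(-3\right)^{2}\right) 3 \cdot 17 = \left(-18 - 9 + 3 \cdot 9\right) 3 \cdot 17 = \left(-18 - 9 + 27\right) 3 \cdot 17 = 0 \cdot 3 \cdot 17 = 0 \cdot 17 = 0$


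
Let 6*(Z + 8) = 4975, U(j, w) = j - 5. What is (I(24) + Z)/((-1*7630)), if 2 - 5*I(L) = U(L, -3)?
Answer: -24533/228900 ≈ -0.10718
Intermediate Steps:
U(j, w) = -5 + j
I(L) = 7/5 - L/5 (I(L) = 2/5 - (-5 + L)/5 = 2/5 + (1 - L/5) = 7/5 - L/5)
Z = 4927/6 (Z = -8 + (1/6)*4975 = -8 + 4975/6 = 4927/6 ≈ 821.17)
(I(24) + Z)/((-1*7630)) = ((7/5 - 1/5*24) + 4927/6)/((-1*7630)) = ((7/5 - 24/5) + 4927/6)/(-7630) = (-17/5 + 4927/6)*(-1/7630) = (24533/30)*(-1/7630) = -24533/228900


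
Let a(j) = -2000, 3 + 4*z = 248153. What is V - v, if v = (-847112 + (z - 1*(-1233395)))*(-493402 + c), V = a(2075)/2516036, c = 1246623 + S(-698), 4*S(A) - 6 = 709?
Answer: -1699655547831003631/5032072 ≈ -3.3776e+11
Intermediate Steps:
z = 124075/2 (z = -¾ + (¼)*248153 = -¾ + 248153/4 = 124075/2 ≈ 62038.)
S(A) = 715/4 (S(A) = 3/2 + (¼)*709 = 3/2 + 709/4 = 715/4)
c = 4987207/4 (c = 1246623 + 715/4 = 4987207/4 ≈ 1.2468e+6)
V = -500/629009 (V = -2000/2516036 = -2000*1/2516036 = -500/629009 ≈ -0.00079490)
v = 2702116420959/8 (v = (-847112 + (124075/2 - 1*(-1233395)))*(-493402 + 4987207/4) = (-847112 + (124075/2 + 1233395))*(3013599/4) = (-847112 + 2590865/2)*(3013599/4) = (896641/2)*(3013599/4) = 2702116420959/8 ≈ 3.3776e+11)
V - v = -500/629009 - 1*2702116420959/8 = -500/629009 - 2702116420959/8 = -1699655547831003631/5032072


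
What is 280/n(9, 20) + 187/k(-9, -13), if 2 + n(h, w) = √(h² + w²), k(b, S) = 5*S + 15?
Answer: -61199/23850 + 280*√481/477 ≈ 10.308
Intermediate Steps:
k(b, S) = 15 + 5*S
n(h, w) = -2 + √(h² + w²)
280/n(9, 20) + 187/k(-9, -13) = 280/(-2 + √(9² + 20²)) + 187/(15 + 5*(-13)) = 280/(-2 + √(81 + 400)) + 187/(15 - 65) = 280/(-2 + √481) + 187/(-50) = 280/(-2 + √481) + 187*(-1/50) = 280/(-2 + √481) - 187/50 = -187/50 + 280/(-2 + √481)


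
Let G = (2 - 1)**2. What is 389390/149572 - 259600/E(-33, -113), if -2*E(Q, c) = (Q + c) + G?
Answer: -7760132085/2168794 ≈ -3578.1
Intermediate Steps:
G = 1 (G = 1**2 = 1)
E(Q, c) = -1/2 - Q/2 - c/2 (E(Q, c) = -((Q + c) + 1)/2 = -(1 + Q + c)/2 = -1/2 - Q/2 - c/2)
389390/149572 - 259600/E(-33, -113) = 389390/149572 - 259600/(-1/2 - 1/2*(-33) - 1/2*(-113)) = 389390*(1/149572) - 259600/(-1/2 + 33/2 + 113/2) = 194695/74786 - 259600/145/2 = 194695/74786 - 259600*2/145 = 194695/74786 - 103840/29 = -7760132085/2168794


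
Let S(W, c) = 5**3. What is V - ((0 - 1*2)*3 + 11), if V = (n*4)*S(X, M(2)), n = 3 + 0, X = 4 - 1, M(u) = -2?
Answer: 1495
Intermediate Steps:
X = 3
n = 3
S(W, c) = 125
V = 1500 (V = (3*4)*125 = 12*125 = 1500)
V - ((0 - 1*2)*3 + 11) = 1500 - ((0 - 1*2)*3 + 11) = 1500 - ((0 - 2)*3 + 11) = 1500 - (-2*3 + 11) = 1500 - (-6 + 11) = 1500 - 1*5 = 1500 - 5 = 1495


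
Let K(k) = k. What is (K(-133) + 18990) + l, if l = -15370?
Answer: 3487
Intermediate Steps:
(K(-133) + 18990) + l = (-133 + 18990) - 15370 = 18857 - 15370 = 3487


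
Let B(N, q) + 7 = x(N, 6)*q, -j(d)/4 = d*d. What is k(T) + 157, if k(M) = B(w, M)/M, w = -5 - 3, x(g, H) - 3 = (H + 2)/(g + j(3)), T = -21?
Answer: 5285/33 ≈ 160.15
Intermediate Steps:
j(d) = -4*d**2 (j(d) = -4*d*d = -4*d**2)
x(g, H) = 3 + (2 + H)/(-36 + g) (x(g, H) = 3 + (H + 2)/(g - 4*3**2) = 3 + (2 + H)/(g - 4*9) = 3 + (2 + H)/(g - 36) = 3 + (2 + H)/(-36 + g))
w = -8
B(N, q) = -7 + q*(-100 + 3*N)/(-36 + N) (B(N, q) = -7 + ((-106 + 6 + 3*N)/(-36 + N))*q = -7 + ((-100 + 3*N)/(-36 + N))*q = -7 + q*(-100 + 3*N)/(-36 + N))
k(M) = (-7 + 31*M/11)/M (k(M) = ((252 - 7*(-8) + M*(-100 + 3*(-8)))/(-36 - 8))/M = ((252 + 56 + M*(-100 - 24))/(-44))/M = (-(252 + 56 + M*(-124))/44)/M = (-(252 + 56 - 124*M)/44)/M = (-(308 - 124*M)/44)/M = (-7 + 31*M/11)/M)
k(T) + 157 = (31/11 - 7/(-21)) + 157 = (31/11 - 7*(-1/21)) + 157 = (31/11 + 1/3) + 157 = 104/33 + 157 = 5285/33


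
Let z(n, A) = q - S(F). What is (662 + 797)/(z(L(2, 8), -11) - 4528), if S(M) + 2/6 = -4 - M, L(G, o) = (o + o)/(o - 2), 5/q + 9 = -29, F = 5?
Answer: -166326/515143 ≈ -0.32287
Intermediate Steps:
q = -5/38 (q = 5/(-9 - 29) = 5/(-38) = 5*(-1/38) = -5/38 ≈ -0.13158)
L(G, o) = 2*o/(-2 + o) (L(G, o) = (2*o)/(-2 + o) = 2*o/(-2 + o))
S(M) = -13/3 - M (S(M) = -⅓ + (-4 - M) = -13/3 - M)
z(n, A) = 1049/114 (z(n, A) = -5/38 - (-13/3 - 1*5) = -5/38 - (-13/3 - 5) = -5/38 - 1*(-28/3) = -5/38 + 28/3 = 1049/114)
(662 + 797)/(z(L(2, 8), -11) - 4528) = (662 + 797)/(1049/114 - 4528) = 1459/(-515143/114) = 1459*(-114/515143) = -166326/515143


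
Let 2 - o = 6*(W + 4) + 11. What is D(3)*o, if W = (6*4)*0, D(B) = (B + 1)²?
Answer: -528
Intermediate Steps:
D(B) = (1 + B)²
W = 0 (W = 24*0 = 0)
o = -33 (o = 2 - (6*(0 + 4) + 11) = 2 - (6*4 + 11) = 2 - (24 + 11) = 2 - 1*35 = 2 - 35 = -33)
D(3)*o = (1 + 3)²*(-33) = 4²*(-33) = 16*(-33) = -528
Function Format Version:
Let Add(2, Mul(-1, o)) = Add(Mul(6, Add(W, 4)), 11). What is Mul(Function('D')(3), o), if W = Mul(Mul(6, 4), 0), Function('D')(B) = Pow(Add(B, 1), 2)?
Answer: -528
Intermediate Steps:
Function('D')(B) = Pow(Add(1, B), 2)
W = 0 (W = Mul(24, 0) = 0)
o = -33 (o = Add(2, Mul(-1, Add(Mul(6, Add(0, 4)), 11))) = Add(2, Mul(-1, Add(Mul(6, 4), 11))) = Add(2, Mul(-1, Add(24, 11))) = Add(2, Mul(-1, 35)) = Add(2, -35) = -33)
Mul(Function('D')(3), o) = Mul(Pow(Add(1, 3), 2), -33) = Mul(Pow(4, 2), -33) = Mul(16, -33) = -528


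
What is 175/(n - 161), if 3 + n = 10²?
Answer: -175/64 ≈ -2.7344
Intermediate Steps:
n = 97 (n = -3 + 10² = -3 + 100 = 97)
175/(n - 161) = 175/(97 - 161) = 175/(-64) = -1/64*175 = -175/64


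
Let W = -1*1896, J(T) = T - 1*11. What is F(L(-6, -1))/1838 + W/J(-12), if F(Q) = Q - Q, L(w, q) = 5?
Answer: 1896/23 ≈ 82.435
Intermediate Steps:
F(Q) = 0
J(T) = -11 + T (J(T) = T - 11 = -11 + T)
W = -1896
F(L(-6, -1))/1838 + W/J(-12) = 0/1838 - 1896/(-11 - 12) = 0*(1/1838) - 1896/(-23) = 0 - 1896*(-1/23) = 0 + 1896/23 = 1896/23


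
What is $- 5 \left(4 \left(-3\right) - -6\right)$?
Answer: $30$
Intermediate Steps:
$- 5 \left(4 \left(-3\right) - -6\right) = - 5 \left(-12 + 6\right) = \left(-5\right) \left(-6\right) = 30$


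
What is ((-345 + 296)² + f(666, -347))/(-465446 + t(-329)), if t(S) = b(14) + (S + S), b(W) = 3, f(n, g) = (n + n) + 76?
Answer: -3809/466101 ≈ -0.0081721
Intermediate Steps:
f(n, g) = 76 + 2*n (f(n, g) = 2*n + 76 = 76 + 2*n)
t(S) = 3 + 2*S (t(S) = 3 + (S + S) = 3 + 2*S)
((-345 + 296)² + f(666, -347))/(-465446 + t(-329)) = ((-345 + 296)² + (76 + 2*666))/(-465446 + (3 + 2*(-329))) = ((-49)² + (76 + 1332))/(-465446 + (3 - 658)) = (2401 + 1408)/(-465446 - 655) = 3809/(-466101) = 3809*(-1/466101) = -3809/466101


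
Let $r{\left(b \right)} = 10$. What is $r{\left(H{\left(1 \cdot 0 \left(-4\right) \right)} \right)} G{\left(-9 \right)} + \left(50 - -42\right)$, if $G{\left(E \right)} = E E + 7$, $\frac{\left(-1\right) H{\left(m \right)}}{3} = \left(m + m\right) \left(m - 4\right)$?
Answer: $972$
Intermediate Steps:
$H{\left(m \right)} = - 6 m \left(-4 + m\right)$ ($H{\left(m \right)} = - 3 \left(m + m\right) \left(m - 4\right) = - 3 \cdot 2 m \left(-4 + m\right) = - 6 m \left(-4 + m\right)$)
$G{\left(E \right)} = 7 + E^{2}$ ($G{\left(E \right)} = E^{2} + 7 = 7 + E^{2}$)
$r{\left(H{\left(1 \cdot 0 \left(-4\right) \right)} \right)} G{\left(-9 \right)} + \left(50 - -42\right) = 10 \left(7 + \left(-9\right)^{2}\right) + \left(50 - -42\right) = 10 \left(7 + 81\right) + \left(50 + 42\right) = 10 \cdot 88 + 92 = 880 + 92 = 972$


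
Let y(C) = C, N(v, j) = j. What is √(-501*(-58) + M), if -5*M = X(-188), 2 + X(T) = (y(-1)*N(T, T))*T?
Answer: 2*√225795/5 ≈ 190.07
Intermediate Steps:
X(T) = -2 - T² (X(T) = -2 + (-T)*T = -2 - T²)
M = 35346/5 (M = -(-2 - 1*(-188)²)/5 = -(-2 - 1*35344)/5 = -(-2 - 35344)/5 = -⅕*(-35346) = 35346/5 ≈ 7069.2)
√(-501*(-58) + M) = √(-501*(-58) + 35346/5) = √(29058 + 35346/5) = √(180636/5) = 2*√225795/5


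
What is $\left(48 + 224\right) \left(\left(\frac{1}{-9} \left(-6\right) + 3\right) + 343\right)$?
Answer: $\frac{282880}{3} \approx 94293.0$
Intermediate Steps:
$\left(48 + 224\right) \left(\left(\frac{1}{-9} \left(-6\right) + 3\right) + 343\right) = 272 \left(\left(\left(- \frac{1}{9}\right) \left(-6\right) + 3\right) + 343\right) = 272 \left(\left(\frac{2}{3} + 3\right) + 343\right) = 272 \left(\frac{11}{3} + 343\right) = 272 \cdot \frac{1040}{3} = \frac{282880}{3}$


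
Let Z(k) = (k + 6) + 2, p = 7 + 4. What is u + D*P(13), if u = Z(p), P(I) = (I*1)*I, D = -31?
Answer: -5220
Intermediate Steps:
p = 11
P(I) = I² (P(I) = I*I = I²)
Z(k) = 8 + k (Z(k) = (6 + k) + 2 = 8 + k)
u = 19 (u = 8 + 11 = 19)
u + D*P(13) = 19 - 31*13² = 19 - 31*169 = 19 - 5239 = -5220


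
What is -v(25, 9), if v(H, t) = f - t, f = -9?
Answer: 18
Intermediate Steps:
v(H, t) = -9 - t
-v(25, 9) = -(-9 - 1*9) = -(-9 - 9) = -1*(-18) = 18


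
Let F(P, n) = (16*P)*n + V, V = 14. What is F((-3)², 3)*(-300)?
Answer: -133800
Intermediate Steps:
F(P, n) = 14 + 16*P*n (F(P, n) = (16*P)*n + 14 = 16*P*n + 14 = 14 + 16*P*n)
F((-3)², 3)*(-300) = (14 + 16*(-3)²*3)*(-300) = (14 + 16*9*3)*(-300) = (14 + 432)*(-300) = 446*(-300) = -133800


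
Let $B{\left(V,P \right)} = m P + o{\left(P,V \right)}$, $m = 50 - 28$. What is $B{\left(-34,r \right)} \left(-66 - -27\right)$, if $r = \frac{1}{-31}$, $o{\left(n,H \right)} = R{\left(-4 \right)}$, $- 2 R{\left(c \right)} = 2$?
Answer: $\frac{2067}{31} \approx 66.677$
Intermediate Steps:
$R{\left(c \right)} = -1$ ($R{\left(c \right)} = \left(- \frac{1}{2}\right) 2 = -1$)
$o{\left(n,H \right)} = -1$
$r = - \frac{1}{31} \approx -0.032258$
$m = 22$
$B{\left(V,P \right)} = -1 + 22 P$ ($B{\left(V,P \right)} = 22 P - 1 = -1 + 22 P$)
$B{\left(-34,r \right)} \left(-66 - -27\right) = \left(-1 + 22 \left(- \frac{1}{31}\right)\right) \left(-66 - -27\right) = \left(-1 - \frac{22}{31}\right) \left(-66 + 27\right) = \left(- \frac{53}{31}\right) \left(-39\right) = \frac{2067}{31}$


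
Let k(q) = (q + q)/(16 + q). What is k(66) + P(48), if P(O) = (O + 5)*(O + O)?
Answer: 208674/41 ≈ 5089.6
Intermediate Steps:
k(q) = 2*q/(16 + q) (k(q) = (2*q)/(16 + q) = 2*q/(16 + q))
P(O) = 2*O*(5 + O) (P(O) = (5 + O)*(2*O) = 2*O*(5 + O))
k(66) + P(48) = 2*66/(16 + 66) + 2*48*(5 + 48) = 2*66/82 + 2*48*53 = 2*66*(1/82) + 5088 = 66/41 + 5088 = 208674/41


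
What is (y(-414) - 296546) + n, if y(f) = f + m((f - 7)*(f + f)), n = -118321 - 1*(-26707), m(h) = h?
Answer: -39986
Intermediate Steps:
n = -91614 (n = -118321 + 26707 = -91614)
y(f) = f + 2*f*(-7 + f) (y(f) = f + (f - 7)*(f + f) = f + (-7 + f)*(2*f) = f + 2*f*(-7 + f))
(y(-414) - 296546) + n = (-414*(-13 + 2*(-414)) - 296546) - 91614 = (-414*(-13 - 828) - 296546) - 91614 = (-414*(-841) - 296546) - 91614 = (348174 - 296546) - 91614 = 51628 - 91614 = -39986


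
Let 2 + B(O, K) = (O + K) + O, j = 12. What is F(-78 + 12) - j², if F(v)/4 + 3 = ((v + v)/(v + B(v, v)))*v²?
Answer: 1129236/133 ≈ 8490.5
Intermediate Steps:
B(O, K) = -2 + K + 2*O (B(O, K) = -2 + ((O + K) + O) = -2 + ((K + O) + O) = -2 + (K + 2*O) = -2 + K + 2*O)
F(v) = -12 + 8*v³/(-2 + 4*v) (F(v) = -12 + 4*(((v + v)/(v + (-2 + v + 2*v)))*v²) = -12 + 4*(((2*v)/(v + (-2 + 3*v)))*v²) = -12 + 4*(((2*v)/(-2 + 4*v))*v²) = -12 + 4*((2*v/(-2 + 4*v))*v²) = -12 + 4*(2*v³/(-2 + 4*v)) = -12 + 8*v³/(-2 + 4*v))
F(-78 + 12) - j² = 4*(3 + (-78 + 12)³ - 6*(-78 + 12))/(-1 + 2*(-78 + 12)) - 1*12² = 4*(3 + (-66)³ - 6*(-66))/(-1 + 2*(-66)) - 1*144 = 4*(3 - 287496 + 396)/(-1 - 132) - 144 = 4*(-287097)/(-133) - 144 = 4*(-1/133)*(-287097) - 144 = 1148388/133 - 144 = 1129236/133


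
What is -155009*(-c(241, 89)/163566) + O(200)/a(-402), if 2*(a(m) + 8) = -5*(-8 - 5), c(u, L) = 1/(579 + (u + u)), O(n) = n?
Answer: 69425005841/8503632774 ≈ 8.1642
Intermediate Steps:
c(u, L) = 1/(579 + 2*u)
a(m) = 49/2 (a(m) = -8 + (-5*(-8 - 5))/2 = -8 + (-5*(-13))/2 = -8 + (1/2)*65 = -8 + 65/2 = 49/2)
-155009*(-c(241, 89)/163566) + O(200)/a(-402) = -155009*(-1/(163566*(579 + 2*241))) + 200/(49/2) = -155009*(-1/(163566*(579 + 482))) + 200*(2/49) = -155009/((-163566/(1/1061))) + 400/49 = -155009/((-163566/1/1061)) + 400/49 = -155009/((-163566*1061)) + 400/49 = -155009/(-173543526) + 400/49 = -155009*(-1/173543526) + 400/49 = 155009/173543526 + 400/49 = 69425005841/8503632774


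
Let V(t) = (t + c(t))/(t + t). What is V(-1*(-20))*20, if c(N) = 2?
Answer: 11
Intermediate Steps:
V(t) = (2 + t)/(2*t) (V(t) = (t + 2)/(t + t) = (2 + t)/((2*t)) = (2 + t)*(1/(2*t)) = (2 + t)/(2*t))
V(-1*(-20))*20 = ((2 - 1*(-20))/(2*((-1*(-20)))))*20 = ((1/2)*(2 + 20)/20)*20 = ((1/2)*(1/20)*22)*20 = (11/20)*20 = 11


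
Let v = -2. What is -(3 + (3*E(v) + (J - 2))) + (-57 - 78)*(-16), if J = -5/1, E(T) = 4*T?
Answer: 2188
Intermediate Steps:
J = -5 (J = -5*1 = -5)
-(3 + (3*E(v) + (J - 2))) + (-57 - 78)*(-16) = -(3 + (3*(4*(-2)) + (-5 - 2))) + (-57 - 78)*(-16) = -(3 + (3*(-8) - 7)) - 135*(-16) = -(3 + (-24 - 7)) + 2160 = -(3 - 31) + 2160 = -1*(-28) + 2160 = 28 + 2160 = 2188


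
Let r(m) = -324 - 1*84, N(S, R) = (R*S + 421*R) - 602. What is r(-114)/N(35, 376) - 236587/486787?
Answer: -20310222197/41584753049 ≈ -0.48841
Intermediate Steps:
N(S, R) = -602 + 421*R + R*S (N(S, R) = (421*R + R*S) - 602 = -602 + 421*R + R*S)
r(m) = -408 (r(m) = -324 - 84 = -408)
r(-114)/N(35, 376) - 236587/486787 = -408/(-602 + 421*376 + 376*35) - 236587/486787 = -408/(-602 + 158296 + 13160) - 236587*1/486787 = -408/170854 - 236587/486787 = -408*1/170854 - 236587/486787 = -204/85427 - 236587/486787 = -20310222197/41584753049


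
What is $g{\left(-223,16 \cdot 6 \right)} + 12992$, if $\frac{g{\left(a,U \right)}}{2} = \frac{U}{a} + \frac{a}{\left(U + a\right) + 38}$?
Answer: $\frac{257934594}{19847} \approx 12996.0$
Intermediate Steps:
$g{\left(a,U \right)} = \frac{2 U}{a} + \frac{2 a}{38 + U + a}$ ($g{\left(a,U \right)} = 2 \left(\frac{U}{a} + \frac{a}{\left(U + a\right) + 38}\right) = 2 \left(\frac{U}{a} + \frac{a}{38 + U + a}\right) = \frac{2 U}{a} + \frac{2 a}{38 + U + a}$)
$g{\left(-223,16 \cdot 6 \right)} + 12992 = \frac{2 \left(\left(16 \cdot 6\right)^{2} + \left(-223\right)^{2} + 38 \cdot 16 \cdot 6 + 16 \cdot 6 \left(-223\right)\right)}{\left(-223\right) \left(38 + 16 \cdot 6 - 223\right)} + 12992 = 2 \left(- \frac{1}{223}\right) \frac{1}{38 + 96 - 223} \left(96^{2} + 49729 + 38 \cdot 96 + 96 \left(-223\right)\right) + 12992 = 2 \left(- \frac{1}{223}\right) \frac{1}{-89} \left(9216 + 49729 + 3648 - 21408\right) + 12992 = 2 \left(- \frac{1}{223}\right) \left(- \frac{1}{89}\right) 41185 + 12992 = \frac{82370}{19847} + 12992 = \frac{257934594}{19847}$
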